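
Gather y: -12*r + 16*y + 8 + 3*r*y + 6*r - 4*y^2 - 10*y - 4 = -6*r - 4*y^2 + y*(3*r + 6) + 4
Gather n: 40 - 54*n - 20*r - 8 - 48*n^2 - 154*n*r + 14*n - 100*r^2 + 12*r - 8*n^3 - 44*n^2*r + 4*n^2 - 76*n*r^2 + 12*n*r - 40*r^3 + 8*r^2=-8*n^3 + n^2*(-44*r - 44) + n*(-76*r^2 - 142*r - 40) - 40*r^3 - 92*r^2 - 8*r + 32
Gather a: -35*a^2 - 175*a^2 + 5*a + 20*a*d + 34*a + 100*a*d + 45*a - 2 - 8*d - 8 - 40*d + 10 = -210*a^2 + a*(120*d + 84) - 48*d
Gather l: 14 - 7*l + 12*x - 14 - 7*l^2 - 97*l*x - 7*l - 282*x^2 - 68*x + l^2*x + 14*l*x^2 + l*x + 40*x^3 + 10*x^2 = l^2*(x - 7) + l*(14*x^2 - 96*x - 14) + 40*x^3 - 272*x^2 - 56*x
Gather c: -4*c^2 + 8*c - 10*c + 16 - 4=-4*c^2 - 2*c + 12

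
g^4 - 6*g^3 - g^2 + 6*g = g*(g - 6)*(g - 1)*(g + 1)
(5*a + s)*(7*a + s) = 35*a^2 + 12*a*s + s^2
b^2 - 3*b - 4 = (b - 4)*(b + 1)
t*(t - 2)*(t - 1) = t^3 - 3*t^2 + 2*t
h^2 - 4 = (h - 2)*(h + 2)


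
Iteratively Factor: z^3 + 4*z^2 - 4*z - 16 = (z + 2)*(z^2 + 2*z - 8) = (z - 2)*(z + 2)*(z + 4)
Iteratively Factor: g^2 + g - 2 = (g - 1)*(g + 2)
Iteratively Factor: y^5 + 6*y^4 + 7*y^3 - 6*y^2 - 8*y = (y - 1)*(y^4 + 7*y^3 + 14*y^2 + 8*y) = y*(y - 1)*(y^3 + 7*y^2 + 14*y + 8) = y*(y - 1)*(y + 4)*(y^2 + 3*y + 2) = y*(y - 1)*(y + 2)*(y + 4)*(y + 1)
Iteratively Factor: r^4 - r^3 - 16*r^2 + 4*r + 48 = (r - 2)*(r^3 + r^2 - 14*r - 24) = (r - 4)*(r - 2)*(r^2 + 5*r + 6) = (r - 4)*(r - 2)*(r + 3)*(r + 2)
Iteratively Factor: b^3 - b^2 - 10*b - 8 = (b + 2)*(b^2 - 3*b - 4) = (b + 1)*(b + 2)*(b - 4)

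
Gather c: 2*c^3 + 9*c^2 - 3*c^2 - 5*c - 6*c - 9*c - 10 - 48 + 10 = 2*c^3 + 6*c^2 - 20*c - 48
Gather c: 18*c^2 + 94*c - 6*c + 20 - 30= 18*c^2 + 88*c - 10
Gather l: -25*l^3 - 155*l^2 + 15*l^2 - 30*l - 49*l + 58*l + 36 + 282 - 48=-25*l^3 - 140*l^2 - 21*l + 270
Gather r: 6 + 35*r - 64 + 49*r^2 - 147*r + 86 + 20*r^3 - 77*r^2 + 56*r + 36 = 20*r^3 - 28*r^2 - 56*r + 64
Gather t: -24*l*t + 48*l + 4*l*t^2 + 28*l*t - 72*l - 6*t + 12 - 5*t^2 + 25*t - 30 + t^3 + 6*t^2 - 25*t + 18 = -24*l + t^3 + t^2*(4*l + 1) + t*(4*l - 6)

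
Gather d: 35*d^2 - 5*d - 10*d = 35*d^2 - 15*d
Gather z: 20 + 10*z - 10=10*z + 10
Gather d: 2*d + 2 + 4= 2*d + 6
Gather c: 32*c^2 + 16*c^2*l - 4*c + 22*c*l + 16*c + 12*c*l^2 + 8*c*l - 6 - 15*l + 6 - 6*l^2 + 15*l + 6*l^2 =c^2*(16*l + 32) + c*(12*l^2 + 30*l + 12)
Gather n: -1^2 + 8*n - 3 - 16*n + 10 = 6 - 8*n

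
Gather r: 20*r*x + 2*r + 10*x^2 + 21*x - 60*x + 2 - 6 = r*(20*x + 2) + 10*x^2 - 39*x - 4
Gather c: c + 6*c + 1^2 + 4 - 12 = 7*c - 7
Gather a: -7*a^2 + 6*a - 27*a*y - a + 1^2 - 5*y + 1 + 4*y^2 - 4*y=-7*a^2 + a*(5 - 27*y) + 4*y^2 - 9*y + 2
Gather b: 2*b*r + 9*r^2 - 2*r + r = 2*b*r + 9*r^2 - r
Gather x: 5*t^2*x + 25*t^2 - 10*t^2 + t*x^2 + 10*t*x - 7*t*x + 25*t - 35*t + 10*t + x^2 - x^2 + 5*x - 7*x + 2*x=15*t^2 + t*x^2 + x*(5*t^2 + 3*t)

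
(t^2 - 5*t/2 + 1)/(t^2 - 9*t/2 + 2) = (t - 2)/(t - 4)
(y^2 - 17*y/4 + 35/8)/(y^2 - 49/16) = 2*(2*y - 5)/(4*y + 7)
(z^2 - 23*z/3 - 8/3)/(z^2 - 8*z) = (z + 1/3)/z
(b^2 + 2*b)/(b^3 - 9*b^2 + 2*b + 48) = b/(b^2 - 11*b + 24)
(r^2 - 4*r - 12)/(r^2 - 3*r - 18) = (r + 2)/(r + 3)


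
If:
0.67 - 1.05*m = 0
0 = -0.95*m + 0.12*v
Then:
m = 0.64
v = 5.05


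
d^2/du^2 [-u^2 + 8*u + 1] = -2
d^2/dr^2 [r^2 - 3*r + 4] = 2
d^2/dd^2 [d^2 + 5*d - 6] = 2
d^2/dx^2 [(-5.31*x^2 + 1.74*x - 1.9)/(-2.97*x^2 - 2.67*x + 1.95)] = (5.6843418860808e-14*x^4 - 114.91227*x^3 + 285.07545*x^2 + 29.9376*x + 71.36145)/(26.198073*x^6 + 70.655409*x^5 + 11.916234*x^4 - 73.745667*x^3 - 7.82379*x^2 + 30.458025*x - 7.414875)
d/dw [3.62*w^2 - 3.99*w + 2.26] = 7.24*w - 3.99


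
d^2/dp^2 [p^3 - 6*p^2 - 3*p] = 6*p - 12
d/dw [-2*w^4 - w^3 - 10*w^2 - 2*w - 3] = -8*w^3 - 3*w^2 - 20*w - 2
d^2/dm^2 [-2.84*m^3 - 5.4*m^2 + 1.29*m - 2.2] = -17.04*m - 10.8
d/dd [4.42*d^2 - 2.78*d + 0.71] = 8.84*d - 2.78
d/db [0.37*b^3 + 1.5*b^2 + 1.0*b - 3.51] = 1.11*b^2 + 3.0*b + 1.0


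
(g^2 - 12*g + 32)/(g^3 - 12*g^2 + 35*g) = (g^2 - 12*g + 32)/(g*(g^2 - 12*g + 35))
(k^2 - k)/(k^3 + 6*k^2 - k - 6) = k/(k^2 + 7*k + 6)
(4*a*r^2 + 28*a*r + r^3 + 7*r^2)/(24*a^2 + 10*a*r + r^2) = r*(r + 7)/(6*a + r)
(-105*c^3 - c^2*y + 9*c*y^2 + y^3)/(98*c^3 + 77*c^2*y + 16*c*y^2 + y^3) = (-15*c^2 + 2*c*y + y^2)/(14*c^2 + 9*c*y + y^2)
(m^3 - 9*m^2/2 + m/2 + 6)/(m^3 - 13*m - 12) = (m - 3/2)/(m + 3)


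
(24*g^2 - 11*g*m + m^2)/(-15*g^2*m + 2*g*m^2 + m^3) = (-8*g + m)/(m*(5*g + m))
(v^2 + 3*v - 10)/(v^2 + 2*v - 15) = (v - 2)/(v - 3)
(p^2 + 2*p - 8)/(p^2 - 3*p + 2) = (p + 4)/(p - 1)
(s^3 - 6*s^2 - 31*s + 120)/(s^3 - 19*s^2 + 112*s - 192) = (s + 5)/(s - 8)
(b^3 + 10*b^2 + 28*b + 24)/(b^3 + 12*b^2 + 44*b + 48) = (b + 2)/(b + 4)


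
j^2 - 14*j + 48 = (j - 8)*(j - 6)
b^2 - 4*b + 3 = (b - 3)*(b - 1)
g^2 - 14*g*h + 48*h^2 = (g - 8*h)*(g - 6*h)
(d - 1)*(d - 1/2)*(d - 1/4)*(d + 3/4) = d^4 - d^3 - 7*d^2/16 + 17*d/32 - 3/32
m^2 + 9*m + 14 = (m + 2)*(m + 7)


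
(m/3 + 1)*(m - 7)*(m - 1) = m^3/3 - 5*m^2/3 - 17*m/3 + 7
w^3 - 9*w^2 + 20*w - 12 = (w - 6)*(w - 2)*(w - 1)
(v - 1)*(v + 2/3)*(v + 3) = v^3 + 8*v^2/3 - 5*v/3 - 2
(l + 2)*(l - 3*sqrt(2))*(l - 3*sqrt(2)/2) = l^3 - 9*sqrt(2)*l^2/2 + 2*l^2 - 9*sqrt(2)*l + 9*l + 18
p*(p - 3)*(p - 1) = p^3 - 4*p^2 + 3*p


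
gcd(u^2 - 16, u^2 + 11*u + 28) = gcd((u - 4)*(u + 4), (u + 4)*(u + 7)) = u + 4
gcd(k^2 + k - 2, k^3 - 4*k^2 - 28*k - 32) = k + 2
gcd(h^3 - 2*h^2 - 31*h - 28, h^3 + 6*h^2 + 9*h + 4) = h^2 + 5*h + 4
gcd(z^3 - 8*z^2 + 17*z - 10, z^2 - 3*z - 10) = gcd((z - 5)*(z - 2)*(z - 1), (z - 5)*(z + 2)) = z - 5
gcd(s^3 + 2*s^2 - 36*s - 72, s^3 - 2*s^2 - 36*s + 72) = s^2 - 36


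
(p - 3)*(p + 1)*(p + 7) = p^3 + 5*p^2 - 17*p - 21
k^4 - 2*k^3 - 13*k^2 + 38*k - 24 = (k - 3)*(k - 2)*(k - 1)*(k + 4)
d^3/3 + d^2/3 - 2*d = d*(d/3 + 1)*(d - 2)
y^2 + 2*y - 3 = (y - 1)*(y + 3)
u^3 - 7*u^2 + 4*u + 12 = (u - 6)*(u - 2)*(u + 1)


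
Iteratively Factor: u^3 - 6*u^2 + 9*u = (u - 3)*(u^2 - 3*u) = (u - 3)^2*(u)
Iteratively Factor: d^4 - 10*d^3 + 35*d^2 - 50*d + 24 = (d - 4)*(d^3 - 6*d^2 + 11*d - 6) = (d - 4)*(d - 2)*(d^2 - 4*d + 3) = (d - 4)*(d - 3)*(d - 2)*(d - 1)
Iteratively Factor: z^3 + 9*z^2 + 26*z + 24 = (z + 4)*(z^2 + 5*z + 6) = (z + 2)*(z + 4)*(z + 3)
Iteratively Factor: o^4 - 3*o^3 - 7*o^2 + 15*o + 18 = (o - 3)*(o^3 - 7*o - 6) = (o - 3)^2*(o^2 + 3*o + 2) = (o - 3)^2*(o + 1)*(o + 2)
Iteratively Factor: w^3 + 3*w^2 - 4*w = (w)*(w^2 + 3*w - 4) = w*(w + 4)*(w - 1)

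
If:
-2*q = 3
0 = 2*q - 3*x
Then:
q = -3/2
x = -1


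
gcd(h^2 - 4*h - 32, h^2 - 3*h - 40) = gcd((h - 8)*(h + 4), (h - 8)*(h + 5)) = h - 8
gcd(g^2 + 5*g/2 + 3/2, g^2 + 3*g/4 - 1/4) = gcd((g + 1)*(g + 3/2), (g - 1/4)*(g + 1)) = g + 1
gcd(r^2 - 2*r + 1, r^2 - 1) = r - 1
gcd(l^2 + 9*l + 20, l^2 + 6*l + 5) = l + 5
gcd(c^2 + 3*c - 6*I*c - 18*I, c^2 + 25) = 1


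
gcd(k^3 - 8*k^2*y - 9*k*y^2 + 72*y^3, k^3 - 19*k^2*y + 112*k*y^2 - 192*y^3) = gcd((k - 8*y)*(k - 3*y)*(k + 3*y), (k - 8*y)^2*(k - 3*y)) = k^2 - 11*k*y + 24*y^2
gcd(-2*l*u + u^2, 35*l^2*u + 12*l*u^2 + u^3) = u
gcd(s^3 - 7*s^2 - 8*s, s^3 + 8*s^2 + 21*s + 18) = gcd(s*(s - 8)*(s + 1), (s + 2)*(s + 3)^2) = 1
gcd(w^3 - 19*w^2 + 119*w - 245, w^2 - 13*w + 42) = w - 7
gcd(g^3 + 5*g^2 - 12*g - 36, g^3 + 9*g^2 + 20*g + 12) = g^2 + 8*g + 12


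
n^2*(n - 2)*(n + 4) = n^4 + 2*n^3 - 8*n^2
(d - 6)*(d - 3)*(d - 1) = d^3 - 10*d^2 + 27*d - 18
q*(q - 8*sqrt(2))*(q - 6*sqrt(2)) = q^3 - 14*sqrt(2)*q^2 + 96*q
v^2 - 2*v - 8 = (v - 4)*(v + 2)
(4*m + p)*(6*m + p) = 24*m^2 + 10*m*p + p^2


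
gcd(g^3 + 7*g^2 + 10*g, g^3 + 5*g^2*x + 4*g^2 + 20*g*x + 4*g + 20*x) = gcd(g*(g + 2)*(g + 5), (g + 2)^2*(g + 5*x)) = g + 2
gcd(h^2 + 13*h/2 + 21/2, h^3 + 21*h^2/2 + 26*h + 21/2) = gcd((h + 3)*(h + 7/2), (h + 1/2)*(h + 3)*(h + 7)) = h + 3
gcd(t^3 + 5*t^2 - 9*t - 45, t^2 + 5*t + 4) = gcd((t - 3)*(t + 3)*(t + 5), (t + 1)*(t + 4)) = 1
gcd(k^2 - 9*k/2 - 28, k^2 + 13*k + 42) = 1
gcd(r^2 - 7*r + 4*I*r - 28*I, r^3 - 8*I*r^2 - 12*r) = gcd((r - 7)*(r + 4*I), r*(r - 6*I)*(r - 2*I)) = 1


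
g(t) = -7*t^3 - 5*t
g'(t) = -21*t^2 - 5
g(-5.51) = 1198.54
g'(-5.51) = -642.56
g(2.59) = -134.57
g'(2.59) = -145.87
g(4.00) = -468.00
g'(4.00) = -341.00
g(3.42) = -297.11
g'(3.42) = -250.62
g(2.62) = -138.99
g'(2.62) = -149.15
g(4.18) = -532.14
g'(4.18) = -371.92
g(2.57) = -131.67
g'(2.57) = -143.70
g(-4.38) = 610.09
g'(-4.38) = -407.87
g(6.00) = -1542.00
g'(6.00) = -761.00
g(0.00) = 0.00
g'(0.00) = -5.00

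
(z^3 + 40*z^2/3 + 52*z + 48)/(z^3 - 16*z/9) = 3*(z^2 + 12*z + 36)/(z*(3*z - 4))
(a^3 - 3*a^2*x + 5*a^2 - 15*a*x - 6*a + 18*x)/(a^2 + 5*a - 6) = a - 3*x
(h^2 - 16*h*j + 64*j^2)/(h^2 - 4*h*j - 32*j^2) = (h - 8*j)/(h + 4*j)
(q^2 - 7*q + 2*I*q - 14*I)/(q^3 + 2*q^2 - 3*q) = (q^2 + q*(-7 + 2*I) - 14*I)/(q*(q^2 + 2*q - 3))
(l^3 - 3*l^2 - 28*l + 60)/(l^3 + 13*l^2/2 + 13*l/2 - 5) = 2*(l^2 - 8*l + 12)/(2*l^2 + 3*l - 2)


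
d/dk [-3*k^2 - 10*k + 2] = -6*k - 10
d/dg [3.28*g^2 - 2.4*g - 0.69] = 6.56*g - 2.4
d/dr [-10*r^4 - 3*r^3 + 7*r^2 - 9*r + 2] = -40*r^3 - 9*r^2 + 14*r - 9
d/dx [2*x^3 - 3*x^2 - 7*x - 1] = 6*x^2 - 6*x - 7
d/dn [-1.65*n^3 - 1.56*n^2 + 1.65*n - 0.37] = -4.95*n^2 - 3.12*n + 1.65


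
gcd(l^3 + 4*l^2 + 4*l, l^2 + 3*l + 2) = l + 2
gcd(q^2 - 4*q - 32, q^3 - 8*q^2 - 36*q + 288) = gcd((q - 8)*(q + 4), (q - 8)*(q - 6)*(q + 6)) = q - 8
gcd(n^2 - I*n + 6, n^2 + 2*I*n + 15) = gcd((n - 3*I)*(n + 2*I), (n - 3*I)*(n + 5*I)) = n - 3*I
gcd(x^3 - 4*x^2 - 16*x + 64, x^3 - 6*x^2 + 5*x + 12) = x - 4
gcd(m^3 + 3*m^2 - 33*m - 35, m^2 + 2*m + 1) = m + 1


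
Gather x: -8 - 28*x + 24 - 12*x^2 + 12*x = -12*x^2 - 16*x + 16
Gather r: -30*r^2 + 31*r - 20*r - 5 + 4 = -30*r^2 + 11*r - 1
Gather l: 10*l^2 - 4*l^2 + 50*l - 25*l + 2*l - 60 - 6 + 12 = 6*l^2 + 27*l - 54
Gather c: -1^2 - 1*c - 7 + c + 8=0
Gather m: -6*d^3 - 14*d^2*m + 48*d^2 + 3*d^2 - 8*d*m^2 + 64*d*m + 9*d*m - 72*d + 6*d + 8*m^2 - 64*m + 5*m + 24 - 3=-6*d^3 + 51*d^2 - 66*d + m^2*(8 - 8*d) + m*(-14*d^2 + 73*d - 59) + 21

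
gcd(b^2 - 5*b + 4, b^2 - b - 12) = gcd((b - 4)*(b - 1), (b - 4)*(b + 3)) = b - 4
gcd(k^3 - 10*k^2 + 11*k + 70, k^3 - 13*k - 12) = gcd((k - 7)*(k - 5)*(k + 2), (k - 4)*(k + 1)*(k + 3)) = 1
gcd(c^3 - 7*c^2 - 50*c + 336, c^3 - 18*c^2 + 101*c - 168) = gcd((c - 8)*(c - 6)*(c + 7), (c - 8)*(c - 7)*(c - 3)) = c - 8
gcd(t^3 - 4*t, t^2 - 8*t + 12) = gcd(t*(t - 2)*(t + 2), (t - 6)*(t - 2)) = t - 2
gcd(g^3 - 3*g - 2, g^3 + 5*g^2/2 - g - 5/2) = g + 1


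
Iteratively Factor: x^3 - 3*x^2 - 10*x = (x - 5)*(x^2 + 2*x) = (x - 5)*(x + 2)*(x)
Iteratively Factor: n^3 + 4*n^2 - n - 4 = (n + 1)*(n^2 + 3*n - 4) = (n + 1)*(n + 4)*(n - 1)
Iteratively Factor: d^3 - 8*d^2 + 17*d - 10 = (d - 5)*(d^2 - 3*d + 2) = (d - 5)*(d - 1)*(d - 2)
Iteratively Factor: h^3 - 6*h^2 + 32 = (h - 4)*(h^2 - 2*h - 8) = (h - 4)*(h + 2)*(h - 4)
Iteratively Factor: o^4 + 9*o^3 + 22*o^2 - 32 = (o + 2)*(o^3 + 7*o^2 + 8*o - 16) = (o + 2)*(o + 4)*(o^2 + 3*o - 4) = (o + 2)*(o + 4)^2*(o - 1)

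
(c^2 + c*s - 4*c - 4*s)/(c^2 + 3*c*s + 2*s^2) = (c - 4)/(c + 2*s)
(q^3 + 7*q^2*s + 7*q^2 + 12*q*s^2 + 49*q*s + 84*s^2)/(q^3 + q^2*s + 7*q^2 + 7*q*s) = (q^2 + 7*q*s + 12*s^2)/(q*(q + s))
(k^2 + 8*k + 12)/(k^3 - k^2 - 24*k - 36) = (k + 6)/(k^2 - 3*k - 18)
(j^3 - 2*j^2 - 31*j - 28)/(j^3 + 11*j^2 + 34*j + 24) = (j - 7)/(j + 6)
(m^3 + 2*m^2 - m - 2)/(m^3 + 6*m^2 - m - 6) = (m + 2)/(m + 6)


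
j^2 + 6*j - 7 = (j - 1)*(j + 7)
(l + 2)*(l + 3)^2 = l^3 + 8*l^2 + 21*l + 18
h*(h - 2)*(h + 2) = h^3 - 4*h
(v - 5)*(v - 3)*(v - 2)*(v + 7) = v^4 - 3*v^3 - 39*v^2 + 187*v - 210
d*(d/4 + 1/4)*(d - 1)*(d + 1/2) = d^4/4 + d^3/8 - d^2/4 - d/8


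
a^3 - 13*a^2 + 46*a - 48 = (a - 8)*(a - 3)*(a - 2)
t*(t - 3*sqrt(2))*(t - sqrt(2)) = t^3 - 4*sqrt(2)*t^2 + 6*t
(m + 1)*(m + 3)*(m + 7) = m^3 + 11*m^2 + 31*m + 21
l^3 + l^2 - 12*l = l*(l - 3)*(l + 4)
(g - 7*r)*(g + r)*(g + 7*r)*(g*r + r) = g^4*r + g^3*r^2 + g^3*r - 49*g^2*r^3 + g^2*r^2 - 49*g*r^4 - 49*g*r^3 - 49*r^4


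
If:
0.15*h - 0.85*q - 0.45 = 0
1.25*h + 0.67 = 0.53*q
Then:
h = -0.82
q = -0.67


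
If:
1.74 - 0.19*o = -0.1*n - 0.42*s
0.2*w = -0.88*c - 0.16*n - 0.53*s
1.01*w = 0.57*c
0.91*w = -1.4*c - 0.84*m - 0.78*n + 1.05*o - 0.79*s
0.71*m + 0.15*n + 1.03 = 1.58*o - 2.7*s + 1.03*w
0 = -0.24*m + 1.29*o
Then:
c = 2.23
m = 8.60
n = -12.02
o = 1.60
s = -0.56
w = 1.26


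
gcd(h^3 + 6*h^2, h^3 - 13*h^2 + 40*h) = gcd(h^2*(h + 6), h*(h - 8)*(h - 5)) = h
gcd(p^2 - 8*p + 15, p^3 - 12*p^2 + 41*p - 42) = p - 3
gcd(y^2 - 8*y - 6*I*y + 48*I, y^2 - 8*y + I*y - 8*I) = y - 8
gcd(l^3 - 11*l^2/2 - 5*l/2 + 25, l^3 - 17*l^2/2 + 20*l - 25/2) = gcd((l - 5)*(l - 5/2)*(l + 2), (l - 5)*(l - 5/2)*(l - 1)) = l^2 - 15*l/2 + 25/2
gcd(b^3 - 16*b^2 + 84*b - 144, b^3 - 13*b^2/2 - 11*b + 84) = b^2 - 10*b + 24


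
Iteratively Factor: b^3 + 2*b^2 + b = (b)*(b^2 + 2*b + 1) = b*(b + 1)*(b + 1)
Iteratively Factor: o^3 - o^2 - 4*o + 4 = (o + 2)*(o^2 - 3*o + 2) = (o - 2)*(o + 2)*(o - 1)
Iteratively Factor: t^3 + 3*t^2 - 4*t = (t - 1)*(t^2 + 4*t) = (t - 1)*(t + 4)*(t)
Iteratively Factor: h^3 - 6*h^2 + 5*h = (h - 5)*(h^2 - h) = (h - 5)*(h - 1)*(h)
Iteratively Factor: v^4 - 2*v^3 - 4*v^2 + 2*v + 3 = (v - 3)*(v^3 + v^2 - v - 1) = (v - 3)*(v + 1)*(v^2 - 1) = (v - 3)*(v - 1)*(v + 1)*(v + 1)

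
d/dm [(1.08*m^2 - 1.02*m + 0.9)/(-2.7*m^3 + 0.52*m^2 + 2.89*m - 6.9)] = (2.916*m^4 - 5.508*m^3 + 10.9416*m^2 - 15.84*m + 4.437)/(7.29*m^6 - 2.808*m^5 - 15.3356*m^4 + 40.2656*m^3 + 1.1761*m^2 - 39.882*m + 47.61)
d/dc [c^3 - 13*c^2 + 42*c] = 3*c^2 - 26*c + 42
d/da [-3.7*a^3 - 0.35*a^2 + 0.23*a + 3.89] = -11.1*a^2 - 0.7*a + 0.23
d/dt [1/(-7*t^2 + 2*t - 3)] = 2*(7*t - 1)/(7*t^2 - 2*t + 3)^2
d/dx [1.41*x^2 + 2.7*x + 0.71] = 2.82*x + 2.7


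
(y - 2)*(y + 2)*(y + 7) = y^3 + 7*y^2 - 4*y - 28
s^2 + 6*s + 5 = (s + 1)*(s + 5)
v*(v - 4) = v^2 - 4*v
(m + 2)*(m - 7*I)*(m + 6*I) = m^3 + 2*m^2 - I*m^2 + 42*m - 2*I*m + 84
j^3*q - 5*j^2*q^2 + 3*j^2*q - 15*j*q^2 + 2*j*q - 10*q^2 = (j + 2)*(j - 5*q)*(j*q + q)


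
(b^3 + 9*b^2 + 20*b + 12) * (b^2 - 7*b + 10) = b^5 + 2*b^4 - 33*b^3 - 38*b^2 + 116*b + 120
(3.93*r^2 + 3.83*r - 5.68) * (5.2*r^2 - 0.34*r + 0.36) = 20.436*r^4 + 18.5798*r^3 - 29.4234*r^2 + 3.31*r - 2.0448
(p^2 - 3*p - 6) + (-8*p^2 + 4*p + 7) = -7*p^2 + p + 1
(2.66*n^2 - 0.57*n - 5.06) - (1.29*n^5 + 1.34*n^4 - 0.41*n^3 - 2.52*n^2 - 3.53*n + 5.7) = -1.29*n^5 - 1.34*n^4 + 0.41*n^3 + 5.18*n^2 + 2.96*n - 10.76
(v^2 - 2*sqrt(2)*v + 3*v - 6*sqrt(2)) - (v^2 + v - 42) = -2*sqrt(2)*v + 2*v - 6*sqrt(2) + 42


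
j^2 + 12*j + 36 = (j + 6)^2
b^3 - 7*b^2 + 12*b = b*(b - 4)*(b - 3)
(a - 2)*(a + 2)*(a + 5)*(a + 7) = a^4 + 12*a^3 + 31*a^2 - 48*a - 140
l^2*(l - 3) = l^3 - 3*l^2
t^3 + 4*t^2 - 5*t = t*(t - 1)*(t + 5)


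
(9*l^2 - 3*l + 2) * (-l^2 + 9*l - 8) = -9*l^4 + 84*l^3 - 101*l^2 + 42*l - 16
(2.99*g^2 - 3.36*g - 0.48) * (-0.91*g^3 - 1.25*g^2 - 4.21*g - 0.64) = -2.7209*g^5 - 0.6799*g^4 - 7.9511*g^3 + 12.832*g^2 + 4.1712*g + 0.3072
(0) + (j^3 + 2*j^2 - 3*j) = j^3 + 2*j^2 - 3*j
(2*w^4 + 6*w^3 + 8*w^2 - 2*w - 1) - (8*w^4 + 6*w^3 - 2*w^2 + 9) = -6*w^4 + 10*w^2 - 2*w - 10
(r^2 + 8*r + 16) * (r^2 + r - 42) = r^4 + 9*r^3 - 18*r^2 - 320*r - 672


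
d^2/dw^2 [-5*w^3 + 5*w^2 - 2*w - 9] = 10 - 30*w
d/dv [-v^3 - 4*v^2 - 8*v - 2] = -3*v^2 - 8*v - 8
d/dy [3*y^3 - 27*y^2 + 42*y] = 9*y^2 - 54*y + 42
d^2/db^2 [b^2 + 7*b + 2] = 2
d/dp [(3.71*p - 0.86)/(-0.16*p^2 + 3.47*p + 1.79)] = (0.5936*p^2 - 0.2752*p + 9.6251)/(0.0256*p^4 - 1.1104*p^3 + 11.4681*p^2 + 12.4226*p + 3.2041)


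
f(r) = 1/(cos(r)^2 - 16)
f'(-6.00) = 0.00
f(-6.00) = -0.07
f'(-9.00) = 0.00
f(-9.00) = -0.07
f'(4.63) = 0.00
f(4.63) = -0.06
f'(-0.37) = -0.00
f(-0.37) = -0.07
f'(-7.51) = -0.00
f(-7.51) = -0.06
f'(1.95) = -0.00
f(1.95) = -0.06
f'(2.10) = -0.00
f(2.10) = -0.06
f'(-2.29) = 0.00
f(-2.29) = -0.06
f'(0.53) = 0.00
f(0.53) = -0.07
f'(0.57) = 0.00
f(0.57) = -0.07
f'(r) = 2*sin(r)*cos(r)/(cos(r)^2 - 16)^2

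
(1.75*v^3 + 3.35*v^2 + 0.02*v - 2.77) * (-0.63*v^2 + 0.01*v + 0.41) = -1.1025*v^5 - 2.093*v^4 + 0.7384*v^3 + 3.1188*v^2 - 0.0195*v - 1.1357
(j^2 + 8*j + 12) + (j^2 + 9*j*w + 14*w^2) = 2*j^2 + 9*j*w + 8*j + 14*w^2 + 12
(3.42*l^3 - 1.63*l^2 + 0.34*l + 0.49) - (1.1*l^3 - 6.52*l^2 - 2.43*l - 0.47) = 2.32*l^3 + 4.89*l^2 + 2.77*l + 0.96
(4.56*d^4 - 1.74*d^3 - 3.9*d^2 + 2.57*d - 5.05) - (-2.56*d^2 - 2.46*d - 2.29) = 4.56*d^4 - 1.74*d^3 - 1.34*d^2 + 5.03*d - 2.76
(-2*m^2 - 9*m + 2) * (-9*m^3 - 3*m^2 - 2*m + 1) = 18*m^5 + 87*m^4 + 13*m^3 + 10*m^2 - 13*m + 2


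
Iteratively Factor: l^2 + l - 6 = (l - 2)*(l + 3)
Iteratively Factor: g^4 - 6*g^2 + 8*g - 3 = (g - 1)*(g^3 + g^2 - 5*g + 3) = (g - 1)^2*(g^2 + 2*g - 3) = (g - 1)^2*(g + 3)*(g - 1)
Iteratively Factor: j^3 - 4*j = (j)*(j^2 - 4) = j*(j - 2)*(j + 2)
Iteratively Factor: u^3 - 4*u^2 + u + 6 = (u - 3)*(u^2 - u - 2) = (u - 3)*(u - 2)*(u + 1)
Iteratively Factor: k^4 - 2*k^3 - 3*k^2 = (k)*(k^3 - 2*k^2 - 3*k) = k^2*(k^2 - 2*k - 3) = k^2*(k - 3)*(k + 1)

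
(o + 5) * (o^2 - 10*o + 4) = o^3 - 5*o^2 - 46*o + 20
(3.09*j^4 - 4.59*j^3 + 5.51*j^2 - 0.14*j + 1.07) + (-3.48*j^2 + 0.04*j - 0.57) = 3.09*j^4 - 4.59*j^3 + 2.03*j^2 - 0.1*j + 0.5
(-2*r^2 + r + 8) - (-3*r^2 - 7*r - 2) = r^2 + 8*r + 10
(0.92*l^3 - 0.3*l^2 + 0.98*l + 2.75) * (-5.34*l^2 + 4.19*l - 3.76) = -4.9128*l^5 + 5.4568*l^4 - 9.9494*l^3 - 9.4508*l^2 + 7.8377*l - 10.34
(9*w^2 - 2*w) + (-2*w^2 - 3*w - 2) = 7*w^2 - 5*w - 2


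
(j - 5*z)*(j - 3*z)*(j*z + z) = j^3*z - 8*j^2*z^2 + j^2*z + 15*j*z^3 - 8*j*z^2 + 15*z^3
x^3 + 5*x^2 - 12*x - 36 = (x - 3)*(x + 2)*(x + 6)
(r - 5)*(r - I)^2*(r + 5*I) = r^4 - 5*r^3 + 3*I*r^3 + 9*r^2 - 15*I*r^2 - 45*r - 5*I*r + 25*I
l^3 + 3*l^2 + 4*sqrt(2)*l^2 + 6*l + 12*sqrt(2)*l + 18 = (l + 3)*(l + sqrt(2))*(l + 3*sqrt(2))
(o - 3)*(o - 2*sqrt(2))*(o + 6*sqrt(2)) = o^3 - 3*o^2 + 4*sqrt(2)*o^2 - 24*o - 12*sqrt(2)*o + 72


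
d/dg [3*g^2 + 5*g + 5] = 6*g + 5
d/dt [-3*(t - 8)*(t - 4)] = 36 - 6*t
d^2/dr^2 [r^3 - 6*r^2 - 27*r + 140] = 6*r - 12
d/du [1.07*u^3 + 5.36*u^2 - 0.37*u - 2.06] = 3.21*u^2 + 10.72*u - 0.37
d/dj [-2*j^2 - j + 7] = -4*j - 1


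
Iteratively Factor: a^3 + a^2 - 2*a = (a + 2)*(a^2 - a) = a*(a + 2)*(a - 1)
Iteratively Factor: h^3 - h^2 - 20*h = (h)*(h^2 - h - 20) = h*(h - 5)*(h + 4)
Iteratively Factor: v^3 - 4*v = (v)*(v^2 - 4) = v*(v - 2)*(v + 2)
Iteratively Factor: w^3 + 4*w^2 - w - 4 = (w + 4)*(w^2 - 1) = (w + 1)*(w + 4)*(w - 1)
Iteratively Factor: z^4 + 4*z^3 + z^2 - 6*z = (z + 2)*(z^3 + 2*z^2 - 3*z) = (z - 1)*(z + 2)*(z^2 + 3*z) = z*(z - 1)*(z + 2)*(z + 3)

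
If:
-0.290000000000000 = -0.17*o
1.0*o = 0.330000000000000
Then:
No Solution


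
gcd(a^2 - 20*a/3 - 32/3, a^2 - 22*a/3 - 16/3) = a - 8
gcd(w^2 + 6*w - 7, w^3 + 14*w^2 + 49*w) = w + 7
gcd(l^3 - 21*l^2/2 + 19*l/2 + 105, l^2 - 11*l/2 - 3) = l - 6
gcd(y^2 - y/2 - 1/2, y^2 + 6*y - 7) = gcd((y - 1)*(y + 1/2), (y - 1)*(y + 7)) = y - 1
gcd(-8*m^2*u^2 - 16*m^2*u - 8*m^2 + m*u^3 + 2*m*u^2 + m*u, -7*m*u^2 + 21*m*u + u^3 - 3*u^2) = 1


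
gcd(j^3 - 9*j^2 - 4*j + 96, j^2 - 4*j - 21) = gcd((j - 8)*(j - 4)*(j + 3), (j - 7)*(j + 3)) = j + 3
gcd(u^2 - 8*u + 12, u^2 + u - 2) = 1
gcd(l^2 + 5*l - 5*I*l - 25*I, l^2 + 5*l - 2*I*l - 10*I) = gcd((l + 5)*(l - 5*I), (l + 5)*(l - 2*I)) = l + 5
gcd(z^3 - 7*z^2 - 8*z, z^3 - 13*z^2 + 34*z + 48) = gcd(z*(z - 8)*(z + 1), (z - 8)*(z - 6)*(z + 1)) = z^2 - 7*z - 8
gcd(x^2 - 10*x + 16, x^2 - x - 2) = x - 2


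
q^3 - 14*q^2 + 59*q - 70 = (q - 7)*(q - 5)*(q - 2)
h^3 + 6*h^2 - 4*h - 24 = (h - 2)*(h + 2)*(h + 6)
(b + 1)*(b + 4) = b^2 + 5*b + 4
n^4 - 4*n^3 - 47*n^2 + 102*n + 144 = (n - 8)*(n - 3)*(n + 1)*(n + 6)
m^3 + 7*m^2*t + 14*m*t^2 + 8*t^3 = (m + t)*(m + 2*t)*(m + 4*t)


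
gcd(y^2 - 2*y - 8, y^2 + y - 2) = y + 2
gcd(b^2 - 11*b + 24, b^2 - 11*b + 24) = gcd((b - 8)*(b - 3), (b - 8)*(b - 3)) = b^2 - 11*b + 24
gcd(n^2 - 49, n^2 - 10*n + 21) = n - 7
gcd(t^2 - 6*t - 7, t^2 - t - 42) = t - 7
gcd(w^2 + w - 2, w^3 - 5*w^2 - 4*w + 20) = w + 2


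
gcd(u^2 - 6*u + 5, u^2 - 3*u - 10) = u - 5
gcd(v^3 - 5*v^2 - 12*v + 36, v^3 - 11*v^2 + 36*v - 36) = v^2 - 8*v + 12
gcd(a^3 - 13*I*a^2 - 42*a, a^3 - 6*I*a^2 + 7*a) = a^2 - 7*I*a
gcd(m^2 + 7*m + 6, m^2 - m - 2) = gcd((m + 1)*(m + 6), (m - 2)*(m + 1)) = m + 1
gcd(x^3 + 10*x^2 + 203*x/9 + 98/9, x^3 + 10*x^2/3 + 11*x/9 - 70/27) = x + 7/3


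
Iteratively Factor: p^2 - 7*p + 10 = (p - 2)*(p - 5)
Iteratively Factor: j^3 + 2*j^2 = (j)*(j^2 + 2*j) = j^2*(j + 2)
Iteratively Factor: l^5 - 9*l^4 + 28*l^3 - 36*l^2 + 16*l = (l - 2)*(l^4 - 7*l^3 + 14*l^2 - 8*l) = (l - 4)*(l - 2)*(l^3 - 3*l^2 + 2*l) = (l - 4)*(l - 2)^2*(l^2 - l) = l*(l - 4)*(l - 2)^2*(l - 1)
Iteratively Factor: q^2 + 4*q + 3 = (q + 1)*(q + 3)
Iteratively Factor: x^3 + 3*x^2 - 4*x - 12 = (x - 2)*(x^2 + 5*x + 6) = (x - 2)*(x + 3)*(x + 2)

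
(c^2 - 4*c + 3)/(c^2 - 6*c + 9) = (c - 1)/(c - 3)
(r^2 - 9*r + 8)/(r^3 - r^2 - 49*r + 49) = (r - 8)/(r^2 - 49)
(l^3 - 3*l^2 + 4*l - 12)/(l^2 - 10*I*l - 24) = (-l^3 + 3*l^2 - 4*l + 12)/(-l^2 + 10*I*l + 24)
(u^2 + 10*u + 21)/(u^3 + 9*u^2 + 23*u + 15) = (u + 7)/(u^2 + 6*u + 5)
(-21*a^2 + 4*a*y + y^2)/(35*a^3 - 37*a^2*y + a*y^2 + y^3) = (-3*a + y)/(5*a^2 - 6*a*y + y^2)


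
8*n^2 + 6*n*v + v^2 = (2*n + v)*(4*n + v)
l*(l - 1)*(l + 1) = l^3 - l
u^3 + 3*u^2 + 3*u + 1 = (u + 1)^3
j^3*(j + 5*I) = j^4 + 5*I*j^3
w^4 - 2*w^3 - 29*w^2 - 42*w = w*(w - 7)*(w + 2)*(w + 3)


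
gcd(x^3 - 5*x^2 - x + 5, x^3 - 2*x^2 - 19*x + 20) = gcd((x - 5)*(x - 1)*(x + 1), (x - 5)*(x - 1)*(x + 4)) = x^2 - 6*x + 5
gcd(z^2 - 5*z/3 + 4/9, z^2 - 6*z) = 1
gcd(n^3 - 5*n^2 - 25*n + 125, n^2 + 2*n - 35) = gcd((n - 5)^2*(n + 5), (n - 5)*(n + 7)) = n - 5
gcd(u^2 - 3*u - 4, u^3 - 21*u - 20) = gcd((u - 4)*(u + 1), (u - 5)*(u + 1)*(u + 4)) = u + 1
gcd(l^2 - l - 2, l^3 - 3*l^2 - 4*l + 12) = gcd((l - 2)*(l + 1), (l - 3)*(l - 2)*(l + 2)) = l - 2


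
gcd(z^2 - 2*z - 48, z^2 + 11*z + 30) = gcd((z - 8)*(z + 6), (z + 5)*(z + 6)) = z + 6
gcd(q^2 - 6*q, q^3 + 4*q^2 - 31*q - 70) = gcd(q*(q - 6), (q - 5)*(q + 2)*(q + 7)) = 1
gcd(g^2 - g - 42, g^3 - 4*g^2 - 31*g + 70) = g - 7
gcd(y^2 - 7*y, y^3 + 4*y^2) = y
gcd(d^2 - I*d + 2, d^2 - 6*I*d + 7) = d + I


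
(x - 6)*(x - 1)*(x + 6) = x^3 - x^2 - 36*x + 36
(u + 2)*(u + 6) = u^2 + 8*u + 12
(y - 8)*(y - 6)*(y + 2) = y^3 - 12*y^2 + 20*y + 96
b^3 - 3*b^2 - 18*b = b*(b - 6)*(b + 3)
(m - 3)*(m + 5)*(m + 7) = m^3 + 9*m^2 - m - 105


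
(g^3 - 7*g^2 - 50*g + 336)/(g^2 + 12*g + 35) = (g^2 - 14*g + 48)/(g + 5)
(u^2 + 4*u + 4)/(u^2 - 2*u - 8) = (u + 2)/(u - 4)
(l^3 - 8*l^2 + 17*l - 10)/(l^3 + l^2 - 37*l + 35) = (l - 2)/(l + 7)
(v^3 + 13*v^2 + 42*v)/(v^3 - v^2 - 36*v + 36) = v*(v + 7)/(v^2 - 7*v + 6)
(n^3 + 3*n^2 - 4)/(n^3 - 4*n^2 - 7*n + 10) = (n + 2)/(n - 5)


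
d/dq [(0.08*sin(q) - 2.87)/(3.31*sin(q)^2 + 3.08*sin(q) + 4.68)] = (-0.2648*sin(q)^2 + 18.9994*sin(q) + 9.214)*cos(q)/(10.9561*sin(q)^4 + 20.3896*sin(q)^3 + 40.468*sin(q)^2 + 28.8288*sin(q) + 21.9024)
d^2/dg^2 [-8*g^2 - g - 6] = -16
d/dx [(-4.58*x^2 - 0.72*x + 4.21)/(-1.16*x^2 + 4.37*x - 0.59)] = (-20.8498*x^2 + 15.1716*x - 17.9729)/(1.3456*x^4 - 10.1384*x^3 + 20.4657*x^2 - 5.1566*x + 0.3481)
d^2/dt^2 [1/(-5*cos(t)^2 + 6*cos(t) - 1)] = (200*sin(t)^4 - 132*sin(t)^2 + 237*cos(t) - 45*cos(3*t) - 192)/(2*(cos(t) - 1)^3*(5*cos(t) - 1)^3)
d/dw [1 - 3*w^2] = -6*w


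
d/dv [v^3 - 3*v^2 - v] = 3*v^2 - 6*v - 1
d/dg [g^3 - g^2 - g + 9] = 3*g^2 - 2*g - 1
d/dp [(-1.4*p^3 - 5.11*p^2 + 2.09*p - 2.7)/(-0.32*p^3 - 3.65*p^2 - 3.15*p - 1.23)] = (3.4748*p^4 + 10.1576*p^3 + 26.299*p^2 - 7.1394*p - 11.0757)/(0.1024*p^6 + 2.336*p^5 + 15.3385*p^4 + 23.7822*p^3 + 18.9015*p^2 + 7.749*p + 1.5129)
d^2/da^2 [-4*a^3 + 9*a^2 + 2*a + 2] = 18 - 24*a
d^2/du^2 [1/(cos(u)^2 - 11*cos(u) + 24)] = (-4*sin(u)^4 + 27*sin(u)^2 - 1221*cos(u)/4 + 33*cos(3*u)/4 + 171)/((cos(u) - 8)^3*(cos(u) - 3)^3)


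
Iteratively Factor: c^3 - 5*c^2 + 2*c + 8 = (c - 2)*(c^2 - 3*c - 4) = (c - 4)*(c - 2)*(c + 1)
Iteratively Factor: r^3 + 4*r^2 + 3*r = (r + 1)*(r^2 + 3*r) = r*(r + 1)*(r + 3)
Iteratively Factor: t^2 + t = (t)*(t + 1)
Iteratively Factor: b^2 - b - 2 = (b + 1)*(b - 2)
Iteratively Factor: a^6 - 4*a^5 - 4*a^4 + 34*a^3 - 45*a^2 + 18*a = (a - 1)*(a^5 - 3*a^4 - 7*a^3 + 27*a^2 - 18*a) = (a - 3)*(a - 1)*(a^4 - 7*a^2 + 6*a) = (a - 3)*(a - 2)*(a - 1)*(a^3 + 2*a^2 - 3*a) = (a - 3)*(a - 2)*(a - 1)*(a + 3)*(a^2 - a) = (a - 3)*(a - 2)*(a - 1)^2*(a + 3)*(a)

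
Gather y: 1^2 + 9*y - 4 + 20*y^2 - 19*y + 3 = 20*y^2 - 10*y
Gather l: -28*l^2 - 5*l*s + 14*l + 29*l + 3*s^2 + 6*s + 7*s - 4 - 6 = -28*l^2 + l*(43 - 5*s) + 3*s^2 + 13*s - 10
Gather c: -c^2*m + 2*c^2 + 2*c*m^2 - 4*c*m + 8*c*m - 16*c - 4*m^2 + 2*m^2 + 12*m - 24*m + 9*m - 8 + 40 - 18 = c^2*(2 - m) + c*(2*m^2 + 4*m - 16) - 2*m^2 - 3*m + 14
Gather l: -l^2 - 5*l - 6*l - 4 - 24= -l^2 - 11*l - 28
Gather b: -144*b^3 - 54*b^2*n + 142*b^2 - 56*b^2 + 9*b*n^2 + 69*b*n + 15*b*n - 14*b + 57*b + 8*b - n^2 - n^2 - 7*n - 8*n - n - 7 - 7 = -144*b^3 + b^2*(86 - 54*n) + b*(9*n^2 + 84*n + 51) - 2*n^2 - 16*n - 14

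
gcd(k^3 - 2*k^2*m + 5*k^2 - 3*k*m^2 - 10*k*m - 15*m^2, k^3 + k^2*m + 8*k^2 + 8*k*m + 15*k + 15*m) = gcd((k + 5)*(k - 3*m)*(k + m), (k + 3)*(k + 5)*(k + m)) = k^2 + k*m + 5*k + 5*m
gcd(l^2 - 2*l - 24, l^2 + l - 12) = l + 4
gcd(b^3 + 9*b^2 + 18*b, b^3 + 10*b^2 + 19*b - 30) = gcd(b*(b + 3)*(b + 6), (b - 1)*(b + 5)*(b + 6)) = b + 6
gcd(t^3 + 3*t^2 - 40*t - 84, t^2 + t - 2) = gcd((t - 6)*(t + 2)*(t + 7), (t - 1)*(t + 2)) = t + 2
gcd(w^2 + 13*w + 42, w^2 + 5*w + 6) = 1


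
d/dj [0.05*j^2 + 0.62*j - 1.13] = 0.1*j + 0.62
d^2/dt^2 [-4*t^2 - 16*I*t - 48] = -8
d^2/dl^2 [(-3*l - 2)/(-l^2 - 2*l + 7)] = 2*(4*(l + 1)^2*(3*l + 2) - (9*l + 8)*(l^2 + 2*l - 7))/(l^2 + 2*l - 7)^3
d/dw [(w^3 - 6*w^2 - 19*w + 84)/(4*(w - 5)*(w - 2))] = (w^4 - 14*w^3 + 91*w^2 - 288*w + 398)/(4*(w^4 - 14*w^3 + 69*w^2 - 140*w + 100))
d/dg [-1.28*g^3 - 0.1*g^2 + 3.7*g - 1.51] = -3.84*g^2 - 0.2*g + 3.7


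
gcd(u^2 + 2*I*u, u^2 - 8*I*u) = u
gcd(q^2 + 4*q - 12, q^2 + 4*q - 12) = q^2 + 4*q - 12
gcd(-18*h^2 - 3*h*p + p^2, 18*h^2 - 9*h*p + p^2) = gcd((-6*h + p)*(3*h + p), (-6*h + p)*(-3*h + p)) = -6*h + p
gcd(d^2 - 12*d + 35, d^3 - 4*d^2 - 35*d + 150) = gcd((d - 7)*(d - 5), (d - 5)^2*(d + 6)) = d - 5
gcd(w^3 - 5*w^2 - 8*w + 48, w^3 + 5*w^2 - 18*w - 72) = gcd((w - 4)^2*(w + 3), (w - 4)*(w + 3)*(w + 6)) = w^2 - w - 12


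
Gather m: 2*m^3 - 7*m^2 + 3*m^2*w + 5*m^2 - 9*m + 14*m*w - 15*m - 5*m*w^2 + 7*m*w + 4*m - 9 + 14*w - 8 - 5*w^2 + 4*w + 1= 2*m^3 + m^2*(3*w - 2) + m*(-5*w^2 + 21*w - 20) - 5*w^2 + 18*w - 16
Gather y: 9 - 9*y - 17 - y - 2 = -10*y - 10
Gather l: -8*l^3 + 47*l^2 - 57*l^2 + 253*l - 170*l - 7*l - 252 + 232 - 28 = -8*l^3 - 10*l^2 + 76*l - 48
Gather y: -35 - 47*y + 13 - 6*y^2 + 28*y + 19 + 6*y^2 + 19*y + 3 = 0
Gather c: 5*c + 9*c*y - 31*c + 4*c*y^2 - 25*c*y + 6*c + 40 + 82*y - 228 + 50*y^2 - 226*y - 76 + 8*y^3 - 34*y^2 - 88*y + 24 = c*(4*y^2 - 16*y - 20) + 8*y^3 + 16*y^2 - 232*y - 240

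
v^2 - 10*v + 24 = (v - 6)*(v - 4)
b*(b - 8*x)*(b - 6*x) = b^3 - 14*b^2*x + 48*b*x^2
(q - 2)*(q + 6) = q^2 + 4*q - 12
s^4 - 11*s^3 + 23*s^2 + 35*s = s*(s - 7)*(s - 5)*(s + 1)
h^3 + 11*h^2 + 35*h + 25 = (h + 1)*(h + 5)^2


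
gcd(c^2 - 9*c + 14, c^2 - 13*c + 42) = c - 7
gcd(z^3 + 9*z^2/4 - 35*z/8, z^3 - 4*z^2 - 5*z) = z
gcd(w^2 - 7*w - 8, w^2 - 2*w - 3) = w + 1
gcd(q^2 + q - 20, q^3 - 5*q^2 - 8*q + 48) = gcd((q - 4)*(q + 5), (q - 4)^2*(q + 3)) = q - 4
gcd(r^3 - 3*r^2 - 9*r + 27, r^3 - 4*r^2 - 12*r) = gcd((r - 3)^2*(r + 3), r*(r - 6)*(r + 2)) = 1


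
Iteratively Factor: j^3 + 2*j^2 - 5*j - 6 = (j + 1)*(j^2 + j - 6) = (j + 1)*(j + 3)*(j - 2)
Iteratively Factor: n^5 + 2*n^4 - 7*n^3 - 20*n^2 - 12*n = (n + 2)*(n^4 - 7*n^2 - 6*n) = n*(n + 2)*(n^3 - 7*n - 6) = n*(n + 1)*(n + 2)*(n^2 - n - 6) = n*(n - 3)*(n + 1)*(n + 2)*(n + 2)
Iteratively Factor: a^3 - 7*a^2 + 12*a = (a - 4)*(a^2 - 3*a) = (a - 4)*(a - 3)*(a)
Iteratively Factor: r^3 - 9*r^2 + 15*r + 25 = (r - 5)*(r^2 - 4*r - 5) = (r - 5)*(r + 1)*(r - 5)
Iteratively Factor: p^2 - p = (p - 1)*(p)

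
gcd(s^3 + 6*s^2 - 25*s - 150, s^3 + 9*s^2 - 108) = s + 6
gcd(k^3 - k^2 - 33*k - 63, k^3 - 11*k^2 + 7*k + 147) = k^2 - 4*k - 21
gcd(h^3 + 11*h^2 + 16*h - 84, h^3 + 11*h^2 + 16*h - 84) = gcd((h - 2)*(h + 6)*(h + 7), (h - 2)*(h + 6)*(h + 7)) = h^3 + 11*h^2 + 16*h - 84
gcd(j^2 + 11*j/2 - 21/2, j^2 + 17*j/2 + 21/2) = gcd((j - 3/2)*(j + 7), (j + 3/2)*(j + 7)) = j + 7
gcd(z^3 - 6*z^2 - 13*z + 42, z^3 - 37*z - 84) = z^2 - 4*z - 21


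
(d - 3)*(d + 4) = d^2 + d - 12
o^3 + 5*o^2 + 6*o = o*(o + 2)*(o + 3)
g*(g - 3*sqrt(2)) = g^2 - 3*sqrt(2)*g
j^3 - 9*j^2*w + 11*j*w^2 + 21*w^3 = (j - 7*w)*(j - 3*w)*(j + w)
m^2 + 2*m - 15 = (m - 3)*(m + 5)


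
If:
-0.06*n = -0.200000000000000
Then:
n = 3.33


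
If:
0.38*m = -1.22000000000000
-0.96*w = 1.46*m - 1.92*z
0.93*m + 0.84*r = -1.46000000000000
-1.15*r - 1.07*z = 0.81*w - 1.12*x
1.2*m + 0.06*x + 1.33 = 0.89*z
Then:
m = -3.21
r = 1.82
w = -1.01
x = -1.68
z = -2.95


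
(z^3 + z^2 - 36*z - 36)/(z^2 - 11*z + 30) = (z^2 + 7*z + 6)/(z - 5)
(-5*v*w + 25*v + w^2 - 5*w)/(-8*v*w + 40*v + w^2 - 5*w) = (5*v - w)/(8*v - w)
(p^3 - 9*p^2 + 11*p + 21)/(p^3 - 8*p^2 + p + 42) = (p + 1)/(p + 2)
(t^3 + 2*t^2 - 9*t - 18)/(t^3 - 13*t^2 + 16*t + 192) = (t^2 - t - 6)/(t^2 - 16*t + 64)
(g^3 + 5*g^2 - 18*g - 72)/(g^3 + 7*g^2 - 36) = (g - 4)/(g - 2)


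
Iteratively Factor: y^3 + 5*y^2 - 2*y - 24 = (y - 2)*(y^2 + 7*y + 12) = (y - 2)*(y + 4)*(y + 3)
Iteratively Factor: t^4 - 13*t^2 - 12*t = (t + 1)*(t^3 - t^2 - 12*t) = (t + 1)*(t + 3)*(t^2 - 4*t) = (t - 4)*(t + 1)*(t + 3)*(t)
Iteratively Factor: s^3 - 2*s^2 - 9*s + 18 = (s + 3)*(s^2 - 5*s + 6) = (s - 3)*(s + 3)*(s - 2)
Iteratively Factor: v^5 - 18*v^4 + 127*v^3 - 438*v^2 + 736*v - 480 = (v - 5)*(v^4 - 13*v^3 + 62*v^2 - 128*v + 96) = (v - 5)*(v - 3)*(v^3 - 10*v^2 + 32*v - 32) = (v - 5)*(v - 4)*(v - 3)*(v^2 - 6*v + 8) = (v - 5)*(v - 4)*(v - 3)*(v - 2)*(v - 4)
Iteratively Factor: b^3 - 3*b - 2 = (b + 1)*(b^2 - b - 2) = (b - 2)*(b + 1)*(b + 1)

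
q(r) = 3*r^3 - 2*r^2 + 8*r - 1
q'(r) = 9*r^2 - 4*r + 8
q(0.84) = 6.09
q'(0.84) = 10.99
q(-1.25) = -19.98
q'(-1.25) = 27.06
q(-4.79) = -414.91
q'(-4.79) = 233.66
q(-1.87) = -42.57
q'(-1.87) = 46.95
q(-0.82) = -10.56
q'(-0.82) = 17.33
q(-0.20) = -2.70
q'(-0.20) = 9.16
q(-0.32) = -3.86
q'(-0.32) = 10.20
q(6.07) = 644.82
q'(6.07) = 315.32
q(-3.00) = -124.00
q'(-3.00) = 101.00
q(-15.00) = -10696.00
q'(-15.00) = 2093.00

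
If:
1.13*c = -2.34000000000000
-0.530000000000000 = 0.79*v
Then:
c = -2.07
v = -0.67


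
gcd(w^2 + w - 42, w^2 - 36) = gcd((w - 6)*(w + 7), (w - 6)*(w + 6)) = w - 6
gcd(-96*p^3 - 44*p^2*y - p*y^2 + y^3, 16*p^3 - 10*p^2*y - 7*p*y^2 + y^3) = -8*p + y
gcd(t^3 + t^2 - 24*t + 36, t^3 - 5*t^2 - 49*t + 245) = 1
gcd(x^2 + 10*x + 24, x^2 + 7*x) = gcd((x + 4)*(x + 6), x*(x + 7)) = 1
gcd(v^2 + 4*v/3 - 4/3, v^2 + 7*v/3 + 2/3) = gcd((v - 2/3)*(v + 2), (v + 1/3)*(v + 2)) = v + 2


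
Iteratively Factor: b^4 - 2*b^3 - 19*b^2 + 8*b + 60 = (b - 5)*(b^3 + 3*b^2 - 4*b - 12) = (b - 5)*(b + 2)*(b^2 + b - 6) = (b - 5)*(b - 2)*(b + 2)*(b + 3)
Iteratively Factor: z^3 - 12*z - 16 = (z - 4)*(z^2 + 4*z + 4) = (z - 4)*(z + 2)*(z + 2)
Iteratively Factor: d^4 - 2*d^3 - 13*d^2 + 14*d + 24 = (d + 1)*(d^3 - 3*d^2 - 10*d + 24) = (d - 2)*(d + 1)*(d^2 - d - 12) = (d - 2)*(d + 1)*(d + 3)*(d - 4)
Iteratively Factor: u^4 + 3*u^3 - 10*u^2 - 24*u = (u - 3)*(u^3 + 6*u^2 + 8*u) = u*(u - 3)*(u^2 + 6*u + 8) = u*(u - 3)*(u + 4)*(u + 2)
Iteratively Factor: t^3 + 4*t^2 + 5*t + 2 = (t + 1)*(t^2 + 3*t + 2) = (t + 1)^2*(t + 2)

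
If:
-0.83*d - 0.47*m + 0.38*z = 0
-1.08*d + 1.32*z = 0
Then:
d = 1.22222222222222*z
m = -1.34988179669031*z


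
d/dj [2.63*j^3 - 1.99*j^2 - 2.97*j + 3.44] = 7.89*j^2 - 3.98*j - 2.97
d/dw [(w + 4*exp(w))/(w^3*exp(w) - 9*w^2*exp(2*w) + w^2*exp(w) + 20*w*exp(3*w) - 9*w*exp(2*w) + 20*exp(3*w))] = (-(w + 4*exp(w))*(w^3 - 18*w^2*exp(w) + 4*w^2 + 60*w*exp(2*w) - 36*w*exp(w) + 2*w + 80*exp(2*w) - 9*exp(w)) + (4*exp(w) + 1)*(w^3 - 9*w^2*exp(w) + w^2 + 20*w*exp(2*w) - 9*w*exp(w) + 20*exp(2*w)))*exp(-w)/(w^3 - 9*w^2*exp(w) + w^2 + 20*w*exp(2*w) - 9*w*exp(w) + 20*exp(2*w))^2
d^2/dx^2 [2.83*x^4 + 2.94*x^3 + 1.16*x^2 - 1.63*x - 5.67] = 33.96*x^2 + 17.64*x + 2.32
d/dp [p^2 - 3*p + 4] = 2*p - 3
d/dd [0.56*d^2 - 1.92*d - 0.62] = 1.12*d - 1.92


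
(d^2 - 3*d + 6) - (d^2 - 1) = 7 - 3*d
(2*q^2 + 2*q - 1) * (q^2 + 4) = 2*q^4 + 2*q^3 + 7*q^2 + 8*q - 4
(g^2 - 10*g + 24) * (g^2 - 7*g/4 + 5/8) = g^4 - 47*g^3/4 + 337*g^2/8 - 193*g/4 + 15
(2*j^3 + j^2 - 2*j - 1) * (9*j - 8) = 18*j^4 - 7*j^3 - 26*j^2 + 7*j + 8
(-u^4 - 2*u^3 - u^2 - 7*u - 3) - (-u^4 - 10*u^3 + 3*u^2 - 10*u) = 8*u^3 - 4*u^2 + 3*u - 3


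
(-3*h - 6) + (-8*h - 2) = -11*h - 8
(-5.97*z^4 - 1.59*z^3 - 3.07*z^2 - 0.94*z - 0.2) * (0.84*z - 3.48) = -5.0148*z^5 + 19.44*z^4 + 2.9544*z^3 + 9.894*z^2 + 3.1032*z + 0.696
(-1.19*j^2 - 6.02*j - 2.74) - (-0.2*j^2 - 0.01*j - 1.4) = -0.99*j^2 - 6.01*j - 1.34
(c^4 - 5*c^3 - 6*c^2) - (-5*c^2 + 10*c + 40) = c^4 - 5*c^3 - c^2 - 10*c - 40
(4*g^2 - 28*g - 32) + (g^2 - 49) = 5*g^2 - 28*g - 81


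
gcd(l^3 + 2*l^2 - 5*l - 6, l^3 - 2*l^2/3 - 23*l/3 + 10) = l^2 + l - 6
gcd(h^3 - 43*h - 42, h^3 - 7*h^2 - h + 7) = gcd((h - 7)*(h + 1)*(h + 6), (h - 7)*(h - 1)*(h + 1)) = h^2 - 6*h - 7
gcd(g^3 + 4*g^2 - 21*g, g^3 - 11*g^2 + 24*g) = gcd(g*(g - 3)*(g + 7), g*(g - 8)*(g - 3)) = g^2 - 3*g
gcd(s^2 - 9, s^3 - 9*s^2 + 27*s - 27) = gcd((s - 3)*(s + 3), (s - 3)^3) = s - 3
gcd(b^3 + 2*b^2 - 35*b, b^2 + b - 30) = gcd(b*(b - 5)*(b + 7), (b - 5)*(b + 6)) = b - 5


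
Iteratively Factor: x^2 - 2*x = (x - 2)*(x)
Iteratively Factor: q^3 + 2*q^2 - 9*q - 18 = (q + 2)*(q^2 - 9) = (q - 3)*(q + 2)*(q + 3)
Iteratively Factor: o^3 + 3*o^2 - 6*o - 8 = (o + 4)*(o^2 - o - 2) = (o + 1)*(o + 4)*(o - 2)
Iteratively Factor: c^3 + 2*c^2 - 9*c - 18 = (c + 2)*(c^2 - 9) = (c + 2)*(c + 3)*(c - 3)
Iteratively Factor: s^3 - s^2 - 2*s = (s - 2)*(s^2 + s) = (s - 2)*(s + 1)*(s)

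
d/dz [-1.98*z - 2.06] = -1.98000000000000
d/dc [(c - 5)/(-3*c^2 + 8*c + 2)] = 3*(c^2 - 10*c + 14)/(9*c^4 - 48*c^3 + 52*c^2 + 32*c + 4)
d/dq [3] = 0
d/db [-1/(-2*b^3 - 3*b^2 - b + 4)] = (-6*b^2 - 6*b - 1)/(2*b^3 + 3*b^2 + b - 4)^2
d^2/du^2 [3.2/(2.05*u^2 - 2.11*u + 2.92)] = (-26.896*u^2 + 27.6832*u + 3.2*(4.1*u - 2.11)*(8.2*u - 4.22) - 38.3104)/(2.05*u^2 - 2.11*u + 2.92)^3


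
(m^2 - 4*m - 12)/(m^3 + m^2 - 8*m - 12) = (m - 6)/(m^2 - m - 6)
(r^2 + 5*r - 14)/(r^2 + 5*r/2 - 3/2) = 2*(r^2 + 5*r - 14)/(2*r^2 + 5*r - 3)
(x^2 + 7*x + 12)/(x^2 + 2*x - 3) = (x + 4)/(x - 1)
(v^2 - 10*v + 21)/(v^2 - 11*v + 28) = (v - 3)/(v - 4)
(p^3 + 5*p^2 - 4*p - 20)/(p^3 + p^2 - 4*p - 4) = (p + 5)/(p + 1)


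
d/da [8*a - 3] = 8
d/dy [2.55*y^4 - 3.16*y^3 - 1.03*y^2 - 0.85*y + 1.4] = 10.2*y^3 - 9.48*y^2 - 2.06*y - 0.85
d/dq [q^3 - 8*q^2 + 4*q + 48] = 3*q^2 - 16*q + 4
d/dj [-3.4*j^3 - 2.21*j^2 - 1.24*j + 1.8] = -10.2*j^2 - 4.42*j - 1.24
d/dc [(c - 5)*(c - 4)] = 2*c - 9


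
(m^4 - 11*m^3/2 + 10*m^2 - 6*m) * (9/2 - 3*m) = -3*m^5 + 21*m^4 - 219*m^3/4 + 63*m^2 - 27*m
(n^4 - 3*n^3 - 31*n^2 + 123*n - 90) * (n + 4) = n^5 + n^4 - 43*n^3 - n^2 + 402*n - 360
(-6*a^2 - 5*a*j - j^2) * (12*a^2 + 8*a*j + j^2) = -72*a^4 - 108*a^3*j - 58*a^2*j^2 - 13*a*j^3 - j^4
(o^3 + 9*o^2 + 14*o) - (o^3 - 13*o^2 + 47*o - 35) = 22*o^2 - 33*o + 35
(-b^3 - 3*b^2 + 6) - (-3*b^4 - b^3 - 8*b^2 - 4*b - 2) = 3*b^4 + 5*b^2 + 4*b + 8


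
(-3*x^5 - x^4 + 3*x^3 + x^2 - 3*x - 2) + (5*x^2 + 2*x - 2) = -3*x^5 - x^4 + 3*x^3 + 6*x^2 - x - 4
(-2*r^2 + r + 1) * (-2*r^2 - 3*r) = 4*r^4 + 4*r^3 - 5*r^2 - 3*r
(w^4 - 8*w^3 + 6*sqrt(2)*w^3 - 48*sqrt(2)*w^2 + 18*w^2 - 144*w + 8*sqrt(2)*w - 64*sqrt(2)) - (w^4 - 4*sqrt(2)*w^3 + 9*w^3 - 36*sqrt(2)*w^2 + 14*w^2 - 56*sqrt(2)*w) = -17*w^3 + 10*sqrt(2)*w^3 - 12*sqrt(2)*w^2 + 4*w^2 - 144*w + 64*sqrt(2)*w - 64*sqrt(2)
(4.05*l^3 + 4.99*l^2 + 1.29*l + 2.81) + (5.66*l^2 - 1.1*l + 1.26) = 4.05*l^3 + 10.65*l^2 + 0.19*l + 4.07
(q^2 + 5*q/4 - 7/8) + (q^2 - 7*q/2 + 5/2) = 2*q^2 - 9*q/4 + 13/8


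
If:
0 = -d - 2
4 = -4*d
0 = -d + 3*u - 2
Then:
No Solution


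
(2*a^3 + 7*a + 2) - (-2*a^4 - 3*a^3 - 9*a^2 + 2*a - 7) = 2*a^4 + 5*a^3 + 9*a^2 + 5*a + 9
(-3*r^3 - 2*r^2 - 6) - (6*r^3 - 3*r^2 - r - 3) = -9*r^3 + r^2 + r - 3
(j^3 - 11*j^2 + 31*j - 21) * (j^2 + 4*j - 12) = j^5 - 7*j^4 - 25*j^3 + 235*j^2 - 456*j + 252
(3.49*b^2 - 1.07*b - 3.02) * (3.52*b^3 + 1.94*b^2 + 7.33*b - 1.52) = 12.2848*b^5 + 3.0042*b^4 + 12.8755*b^3 - 19.0067*b^2 - 20.5102*b + 4.5904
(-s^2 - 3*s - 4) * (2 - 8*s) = 8*s^3 + 22*s^2 + 26*s - 8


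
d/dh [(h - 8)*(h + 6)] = 2*h - 2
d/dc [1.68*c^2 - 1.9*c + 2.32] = 3.36*c - 1.9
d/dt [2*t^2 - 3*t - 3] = 4*t - 3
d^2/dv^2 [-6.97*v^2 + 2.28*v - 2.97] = -13.9400000000000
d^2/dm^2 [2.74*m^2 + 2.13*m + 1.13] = 5.48000000000000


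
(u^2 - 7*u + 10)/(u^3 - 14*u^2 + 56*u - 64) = (u - 5)/(u^2 - 12*u + 32)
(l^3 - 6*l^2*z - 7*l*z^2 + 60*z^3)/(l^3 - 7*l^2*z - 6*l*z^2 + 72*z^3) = (-l + 5*z)/(-l + 6*z)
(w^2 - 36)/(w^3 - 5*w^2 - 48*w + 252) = (w + 6)/(w^2 + w - 42)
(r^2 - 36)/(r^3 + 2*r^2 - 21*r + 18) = (r - 6)/(r^2 - 4*r + 3)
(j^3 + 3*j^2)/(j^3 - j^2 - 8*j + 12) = j^2/(j^2 - 4*j + 4)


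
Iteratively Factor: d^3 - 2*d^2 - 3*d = (d)*(d^2 - 2*d - 3) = d*(d + 1)*(d - 3)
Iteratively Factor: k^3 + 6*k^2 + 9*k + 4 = (k + 1)*(k^2 + 5*k + 4) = (k + 1)*(k + 4)*(k + 1)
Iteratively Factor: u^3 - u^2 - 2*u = (u + 1)*(u^2 - 2*u) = (u - 2)*(u + 1)*(u)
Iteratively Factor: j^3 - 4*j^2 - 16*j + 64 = (j + 4)*(j^2 - 8*j + 16) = (j - 4)*(j + 4)*(j - 4)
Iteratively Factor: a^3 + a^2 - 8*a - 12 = (a + 2)*(a^2 - a - 6) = (a + 2)^2*(a - 3)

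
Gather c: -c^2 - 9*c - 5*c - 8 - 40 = -c^2 - 14*c - 48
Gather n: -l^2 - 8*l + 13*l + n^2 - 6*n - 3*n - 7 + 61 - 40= -l^2 + 5*l + n^2 - 9*n + 14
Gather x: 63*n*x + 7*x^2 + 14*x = 7*x^2 + x*(63*n + 14)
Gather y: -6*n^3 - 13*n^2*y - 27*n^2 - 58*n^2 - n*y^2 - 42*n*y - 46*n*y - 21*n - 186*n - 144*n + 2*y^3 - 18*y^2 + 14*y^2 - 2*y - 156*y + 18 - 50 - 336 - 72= -6*n^3 - 85*n^2 - 351*n + 2*y^3 + y^2*(-n - 4) + y*(-13*n^2 - 88*n - 158) - 440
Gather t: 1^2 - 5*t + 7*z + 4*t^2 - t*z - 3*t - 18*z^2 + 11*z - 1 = 4*t^2 + t*(-z - 8) - 18*z^2 + 18*z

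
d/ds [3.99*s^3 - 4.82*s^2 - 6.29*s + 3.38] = 11.97*s^2 - 9.64*s - 6.29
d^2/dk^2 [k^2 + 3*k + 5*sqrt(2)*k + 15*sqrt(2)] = 2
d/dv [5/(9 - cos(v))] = -5*sin(v)/(cos(v) - 9)^2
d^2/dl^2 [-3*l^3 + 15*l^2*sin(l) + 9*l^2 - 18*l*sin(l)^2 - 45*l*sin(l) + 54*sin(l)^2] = -15*l^2*sin(l) + 45*l*sin(l) + 60*l*cos(l) - 36*l*cos(2*l) - 18*l + 30*sin(l) - 36*sin(2*l) - 90*cos(l) + 108*cos(2*l) + 18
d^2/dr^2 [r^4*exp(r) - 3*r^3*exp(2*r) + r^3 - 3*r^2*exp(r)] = r^4*exp(r) - 12*r^3*exp(2*r) + 8*r^3*exp(r) - 36*r^2*exp(2*r) + 9*r^2*exp(r) - 18*r*exp(2*r) - 12*r*exp(r) + 6*r - 6*exp(r)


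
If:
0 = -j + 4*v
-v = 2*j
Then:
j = 0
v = 0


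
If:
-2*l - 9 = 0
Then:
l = -9/2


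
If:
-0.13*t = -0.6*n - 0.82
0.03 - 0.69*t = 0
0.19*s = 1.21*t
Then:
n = -1.36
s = 0.28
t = 0.04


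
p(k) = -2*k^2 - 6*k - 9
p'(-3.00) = 6.00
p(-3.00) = -9.00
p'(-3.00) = 6.00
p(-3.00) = -9.00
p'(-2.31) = 3.24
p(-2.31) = -5.81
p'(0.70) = -8.80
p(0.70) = -14.18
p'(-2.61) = 4.44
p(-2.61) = -6.96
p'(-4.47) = 11.88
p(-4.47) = -22.14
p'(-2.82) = 5.28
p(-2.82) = -7.98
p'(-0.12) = -5.52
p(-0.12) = -8.31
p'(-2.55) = 4.20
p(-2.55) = -6.70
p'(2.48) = -15.92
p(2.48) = -36.18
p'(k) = -4*k - 6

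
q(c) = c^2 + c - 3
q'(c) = 2*c + 1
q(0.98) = -1.06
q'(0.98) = 2.96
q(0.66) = -1.90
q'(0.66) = 2.32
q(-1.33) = -2.56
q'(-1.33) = -1.66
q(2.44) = 5.39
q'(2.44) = 5.88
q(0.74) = -1.71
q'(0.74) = 2.48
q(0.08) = -2.91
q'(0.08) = 1.16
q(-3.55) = 6.05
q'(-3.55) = -6.10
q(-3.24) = 4.26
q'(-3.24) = -5.48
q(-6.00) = 27.00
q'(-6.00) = -11.00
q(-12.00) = 129.00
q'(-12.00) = -23.00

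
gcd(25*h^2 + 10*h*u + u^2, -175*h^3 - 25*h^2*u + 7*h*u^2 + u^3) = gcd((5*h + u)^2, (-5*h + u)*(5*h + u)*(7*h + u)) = 5*h + u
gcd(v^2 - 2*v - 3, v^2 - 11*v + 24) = v - 3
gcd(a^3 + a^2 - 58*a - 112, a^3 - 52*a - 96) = a^2 - 6*a - 16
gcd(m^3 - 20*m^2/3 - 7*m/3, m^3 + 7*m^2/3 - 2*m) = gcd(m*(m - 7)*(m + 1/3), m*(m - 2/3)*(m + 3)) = m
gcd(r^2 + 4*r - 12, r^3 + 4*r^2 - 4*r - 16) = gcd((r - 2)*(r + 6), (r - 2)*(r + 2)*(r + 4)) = r - 2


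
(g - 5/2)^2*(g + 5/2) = g^3 - 5*g^2/2 - 25*g/4 + 125/8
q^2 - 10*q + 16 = (q - 8)*(q - 2)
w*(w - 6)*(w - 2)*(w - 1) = w^4 - 9*w^3 + 20*w^2 - 12*w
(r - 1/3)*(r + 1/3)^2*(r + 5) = r^4 + 16*r^3/3 + 14*r^2/9 - 16*r/27 - 5/27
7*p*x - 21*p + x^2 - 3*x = (7*p + x)*(x - 3)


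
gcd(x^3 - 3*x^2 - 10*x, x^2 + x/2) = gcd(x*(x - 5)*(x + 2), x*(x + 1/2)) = x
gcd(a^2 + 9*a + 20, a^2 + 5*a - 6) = 1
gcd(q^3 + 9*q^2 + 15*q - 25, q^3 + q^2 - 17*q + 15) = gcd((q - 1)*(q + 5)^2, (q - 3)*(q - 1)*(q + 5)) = q^2 + 4*q - 5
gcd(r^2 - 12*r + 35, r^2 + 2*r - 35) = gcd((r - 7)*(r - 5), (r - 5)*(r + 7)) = r - 5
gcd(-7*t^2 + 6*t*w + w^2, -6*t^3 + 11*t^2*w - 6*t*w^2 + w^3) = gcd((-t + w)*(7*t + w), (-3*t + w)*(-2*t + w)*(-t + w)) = t - w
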